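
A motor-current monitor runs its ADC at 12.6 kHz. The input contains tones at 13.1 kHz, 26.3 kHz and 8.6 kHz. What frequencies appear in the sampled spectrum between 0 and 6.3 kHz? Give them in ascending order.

0.5 kHz, 1.1 kHz, 4 kHz

fs/2 = 6.3 kHz.
13.1 kHz mod fs = 0.5 kHz.
0.5 kHz ≤ fs/2 = 6.3 kHz, appears at 0.5 kHz.
26.3 kHz mod fs = 1.1 kHz.
1.1 kHz ≤ fs/2 = 6.3 kHz, appears at 1.1 kHz.
8.6 kHz > fs/2 = 6.3 kHz, folds to fs − 8.6 kHz = 4 kHz.
Distinct values: {0.5 kHz, 1.1 kHz, 4 kHz}.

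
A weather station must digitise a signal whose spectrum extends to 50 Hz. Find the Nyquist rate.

100 Hz

Nyquist rate = 2 × 50 Hz = 100 Hz.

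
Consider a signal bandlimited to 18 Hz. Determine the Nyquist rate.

Nyquist rate = 2 × 18 Hz = 36 Hz.

36 Hz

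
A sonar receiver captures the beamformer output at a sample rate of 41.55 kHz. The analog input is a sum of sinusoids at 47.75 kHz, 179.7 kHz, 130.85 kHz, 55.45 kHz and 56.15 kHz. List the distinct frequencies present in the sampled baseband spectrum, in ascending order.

fs/2 = 20.775 kHz.
47.75 kHz mod fs = 6.2 kHz.
6.2 kHz ≤ fs/2 = 20.775 kHz, appears at 6.2 kHz.
179.7 kHz mod fs = 13.5 kHz.
13.5 kHz ≤ fs/2 = 20.775 kHz, appears at 13.5 kHz.
130.85 kHz mod fs = 6.2 kHz.
6.2 kHz ≤ fs/2 = 20.775 kHz, appears at 6.2 kHz.
55.45 kHz mod fs = 13.9 kHz.
13.9 kHz ≤ fs/2 = 20.775 kHz, appears at 13.9 kHz.
56.15 kHz mod fs = 14.6 kHz.
14.6 kHz ≤ fs/2 = 20.775 kHz, appears at 14.6 kHz.
Distinct values: {6.2 kHz, 13.5 kHz, 13.9 kHz, 14.6 kHz}.

6.2 kHz, 13.5 kHz, 13.9 kHz, 14.6 kHz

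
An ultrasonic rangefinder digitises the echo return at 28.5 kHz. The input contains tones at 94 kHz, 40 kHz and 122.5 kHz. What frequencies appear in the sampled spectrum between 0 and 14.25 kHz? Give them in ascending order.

8.5 kHz, 11.5 kHz

fs/2 = 14.25 kHz.
94 kHz mod fs = 8.5 kHz.
8.5 kHz ≤ fs/2 = 14.25 kHz, appears at 8.5 kHz.
40 kHz mod fs = 11.5 kHz.
11.5 kHz ≤ fs/2 = 14.25 kHz, appears at 11.5 kHz.
122.5 kHz mod fs = 8.5 kHz.
8.5 kHz ≤ fs/2 = 14.25 kHz, appears at 8.5 kHz.
Distinct values: {8.5 kHz, 11.5 kHz}.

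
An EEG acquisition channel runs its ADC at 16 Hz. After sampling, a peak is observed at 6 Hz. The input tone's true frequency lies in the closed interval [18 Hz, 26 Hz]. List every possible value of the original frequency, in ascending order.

22 Hz, 26 Hz

Frequencies that alias to 6 Hz are k·fs ± 6 Hz for integer k ≥ 0.
k=0: 6 Hz.
k=1: 10 Hz, 22 Hz.
k=2: 26 Hz, 38 Hz.
k=3: 42 Hz, 54 Hz.
Within [18 Hz, 26 Hz]: 22 Hz, 26 Hz.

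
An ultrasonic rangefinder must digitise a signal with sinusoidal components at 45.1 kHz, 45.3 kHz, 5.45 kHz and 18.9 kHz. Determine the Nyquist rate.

Highest-frequency component: 45.3 kHz.
Nyquist rate = 2 × 45.3 kHz = 90.6 kHz.

90.6 kHz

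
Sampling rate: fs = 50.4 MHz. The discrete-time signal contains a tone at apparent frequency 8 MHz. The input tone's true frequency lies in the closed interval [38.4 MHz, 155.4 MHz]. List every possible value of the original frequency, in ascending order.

Frequencies that alias to 8 MHz are k·fs ± 8 MHz for integer k ≥ 0.
k=0: 8 MHz.
k=1: 42.4 MHz, 58.4 MHz.
k=2: 92.8 MHz, 108.8 MHz.
k=3: 143.2 MHz, 159.2 MHz.
k=4: 193.6 MHz, 209.6 MHz.
Within [38.4 MHz, 155.4 MHz]: 42.4 MHz, 58.4 MHz, 92.8 MHz, 108.8 MHz, 143.2 MHz.

42.4 MHz, 58.4 MHz, 92.8 MHz, 108.8 MHz, 143.2 MHz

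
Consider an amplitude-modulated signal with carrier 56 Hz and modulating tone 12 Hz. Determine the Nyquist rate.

AM sidebands sit at fc ± fm = 44 Hz and 68 Hz.
Highest-frequency component: 68 Hz.
Nyquist rate = 2 × 68 Hz = 136 Hz.

136 Hz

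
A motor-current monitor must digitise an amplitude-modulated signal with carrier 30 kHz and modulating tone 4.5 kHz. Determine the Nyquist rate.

AM sidebands sit at fc ± fm = 25.5 kHz and 34.5 kHz.
Highest-frequency component: 34.5 kHz.
Nyquist rate = 2 × 34.5 kHz = 69 kHz.

69 kHz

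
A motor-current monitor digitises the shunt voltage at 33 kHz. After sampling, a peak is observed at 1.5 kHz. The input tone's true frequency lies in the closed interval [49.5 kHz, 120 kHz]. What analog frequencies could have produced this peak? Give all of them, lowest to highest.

Frequencies that alias to 1.5 kHz are k·fs ± 1.5 kHz for integer k ≥ 0.
k=0: 1.5 kHz.
k=1: 31.5 kHz, 34.5 kHz.
k=2: 64.5 kHz, 67.5 kHz.
k=3: 97.5 kHz, 100.5 kHz.
k=4: 130.5 kHz, 133.5 kHz.
Within [49.5 kHz, 120 kHz]: 64.5 kHz, 67.5 kHz, 97.5 kHz, 100.5 kHz.

64.5 kHz, 67.5 kHz, 97.5 kHz, 100.5 kHz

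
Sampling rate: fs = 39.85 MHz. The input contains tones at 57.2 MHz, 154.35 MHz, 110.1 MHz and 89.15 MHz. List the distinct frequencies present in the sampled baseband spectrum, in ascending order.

5.05 MHz, 9.45 MHz, 17.35 MHz

fs/2 = 19.925 MHz.
57.2 MHz mod fs = 17.35 MHz.
17.35 MHz ≤ fs/2 = 19.925 MHz, appears at 17.35 MHz.
154.35 MHz mod fs = 34.8 MHz.
34.8 MHz > fs/2 = 19.925 MHz, folds to fs − 34.8 MHz = 5.05 MHz.
110.1 MHz mod fs = 30.4 MHz.
30.4 MHz > fs/2 = 19.925 MHz, folds to fs − 30.4 MHz = 9.45 MHz.
89.15 MHz mod fs = 9.45 MHz.
9.45 MHz ≤ fs/2 = 19.925 MHz, appears at 9.45 MHz.
Distinct values: {5.05 MHz, 9.45 MHz, 17.35 MHz}.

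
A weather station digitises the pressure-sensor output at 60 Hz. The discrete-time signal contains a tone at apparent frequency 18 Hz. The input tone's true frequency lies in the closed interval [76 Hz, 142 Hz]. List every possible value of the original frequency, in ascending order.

78 Hz, 102 Hz, 138 Hz

Frequencies that alias to 18 Hz are k·fs ± 18 Hz for integer k ≥ 0.
k=0: 18 Hz.
k=1: 42 Hz, 78 Hz.
k=2: 102 Hz, 138 Hz.
k=3: 162 Hz, 198 Hz.
Within [76 Hz, 142 Hz]: 78 Hz, 102 Hz, 138 Hz.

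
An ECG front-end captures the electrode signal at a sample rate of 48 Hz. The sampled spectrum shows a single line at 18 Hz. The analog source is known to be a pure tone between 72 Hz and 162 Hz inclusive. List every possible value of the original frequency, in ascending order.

Frequencies that alias to 18 Hz are k·fs ± 18 Hz for integer k ≥ 0.
k=0: 18 Hz.
k=1: 30 Hz, 66 Hz.
k=2: 78 Hz, 114 Hz.
k=3: 126 Hz, 162 Hz.
k=4: 174 Hz, 210 Hz.
Within [72 Hz, 162 Hz]: 78 Hz, 114 Hz, 126 Hz, 162 Hz.

78 Hz, 114 Hz, 126 Hz, 162 Hz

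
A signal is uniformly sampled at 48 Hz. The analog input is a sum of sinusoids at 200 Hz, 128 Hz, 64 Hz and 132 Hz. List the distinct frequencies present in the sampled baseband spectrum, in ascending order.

fs/2 = 24 Hz.
200 Hz mod fs = 8 Hz.
8 Hz ≤ fs/2 = 24 Hz, appears at 8 Hz.
128 Hz mod fs = 32 Hz.
32 Hz > fs/2 = 24 Hz, folds to fs − 32 Hz = 16 Hz.
64 Hz mod fs = 16 Hz.
16 Hz ≤ fs/2 = 24 Hz, appears at 16 Hz.
132 Hz mod fs = 36 Hz.
36 Hz > fs/2 = 24 Hz, folds to fs − 36 Hz = 12 Hz.
Distinct values: {8 Hz, 12 Hz, 16 Hz}.

8 Hz, 12 Hz, 16 Hz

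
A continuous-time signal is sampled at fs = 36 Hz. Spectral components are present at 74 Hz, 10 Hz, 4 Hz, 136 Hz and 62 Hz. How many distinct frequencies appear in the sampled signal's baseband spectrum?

4

fs/2 = 18 Hz.
74 Hz mod fs = 2 Hz.
2 Hz ≤ fs/2 = 18 Hz, appears at 2 Hz.
10 Hz ≤ fs/2 = 18 Hz, passes unchanged.
4 Hz ≤ fs/2 = 18 Hz, passes unchanged.
136 Hz mod fs = 28 Hz.
28 Hz > fs/2 = 18 Hz, folds to fs − 28 Hz = 8 Hz.
62 Hz mod fs = 26 Hz.
26 Hz > fs/2 = 18 Hz, folds to fs − 26 Hz = 10 Hz.
Distinct values: {2 Hz, 4 Hz, 8 Hz, 10 Hz} → 4.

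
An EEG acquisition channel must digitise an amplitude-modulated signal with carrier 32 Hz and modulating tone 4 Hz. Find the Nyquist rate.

72 Hz

AM sidebands sit at fc ± fm = 28 Hz and 36 Hz.
Highest-frequency component: 36 Hz.
Nyquist rate = 2 × 36 Hz = 72 Hz.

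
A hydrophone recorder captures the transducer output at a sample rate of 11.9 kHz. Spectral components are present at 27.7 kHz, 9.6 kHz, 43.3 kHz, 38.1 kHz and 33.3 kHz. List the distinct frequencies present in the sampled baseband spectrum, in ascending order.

2.3 kHz, 2.4 kHz, 3.9 kHz, 4.3 kHz

fs/2 = 5.95 kHz.
27.7 kHz mod fs = 3.9 kHz.
3.9 kHz ≤ fs/2 = 5.95 kHz, appears at 3.9 kHz.
9.6 kHz > fs/2 = 5.95 kHz, folds to fs − 9.6 kHz = 2.3 kHz.
43.3 kHz mod fs = 7.6 kHz.
7.6 kHz > fs/2 = 5.95 kHz, folds to fs − 7.6 kHz = 4.3 kHz.
38.1 kHz mod fs = 2.4 kHz.
2.4 kHz ≤ fs/2 = 5.95 kHz, appears at 2.4 kHz.
33.3 kHz mod fs = 9.5 kHz.
9.5 kHz > fs/2 = 5.95 kHz, folds to fs − 9.5 kHz = 2.4 kHz.
Distinct values: {2.3 kHz, 2.4 kHz, 3.9 kHz, 4.3 kHz}.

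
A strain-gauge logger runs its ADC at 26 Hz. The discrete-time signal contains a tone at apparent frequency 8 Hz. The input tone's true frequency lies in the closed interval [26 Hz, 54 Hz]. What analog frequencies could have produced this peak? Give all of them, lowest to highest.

34 Hz, 44 Hz

Frequencies that alias to 8 Hz are k·fs ± 8 Hz for integer k ≥ 0.
k=0: 8 Hz.
k=1: 18 Hz, 34 Hz.
k=2: 44 Hz, 60 Hz.
k=3: 70 Hz, 86 Hz.
Within [26 Hz, 54 Hz]: 34 Hz, 44 Hz.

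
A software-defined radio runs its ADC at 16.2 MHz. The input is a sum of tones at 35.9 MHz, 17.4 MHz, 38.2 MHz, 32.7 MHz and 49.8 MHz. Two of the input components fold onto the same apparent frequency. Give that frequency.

1.2 MHz

fs/2 = 8.1 MHz.
35.9 MHz mod fs = 3.5 MHz.
3.5 MHz ≤ fs/2 = 8.1 MHz, appears at 3.5 MHz.
17.4 MHz mod fs = 1.2 MHz.
1.2 MHz ≤ fs/2 = 8.1 MHz, appears at 1.2 MHz.
38.2 MHz mod fs = 5.8 MHz.
5.8 MHz ≤ fs/2 = 8.1 MHz, appears at 5.8 MHz.
32.7 MHz mod fs = 0.3 MHz.
0.3 MHz ≤ fs/2 = 8.1 MHz, appears at 0.3 MHz.
49.8 MHz mod fs = 1.2 MHz.
1.2 MHz ≤ fs/2 = 8.1 MHz, appears at 1.2 MHz.
17.4 MHz and 49.8 MHz both map to 1.2 MHz.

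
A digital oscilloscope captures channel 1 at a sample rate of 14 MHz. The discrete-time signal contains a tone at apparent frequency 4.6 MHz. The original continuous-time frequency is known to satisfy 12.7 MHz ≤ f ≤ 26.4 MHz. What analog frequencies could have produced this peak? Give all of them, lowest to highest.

18.6 MHz, 23.4 MHz

Frequencies that alias to 4.6 MHz are k·fs ± 4.6 MHz for integer k ≥ 0.
k=0: 4.6 MHz.
k=1: 9.4 MHz, 18.6 MHz.
k=2: 23.4 MHz, 32.6 MHz.
k=3: 37.4 MHz, 46.6 MHz.
Within [12.7 MHz, 26.4 MHz]: 18.6 MHz, 23.4 MHz.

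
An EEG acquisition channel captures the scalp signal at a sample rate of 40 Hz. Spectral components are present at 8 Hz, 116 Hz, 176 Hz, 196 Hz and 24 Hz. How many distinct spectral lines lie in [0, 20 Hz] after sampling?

fs/2 = 20 Hz.
8 Hz ≤ fs/2 = 20 Hz, passes unchanged.
116 Hz mod fs = 36 Hz.
36 Hz > fs/2 = 20 Hz, folds to fs − 36 Hz = 4 Hz.
176 Hz mod fs = 16 Hz.
16 Hz ≤ fs/2 = 20 Hz, appears at 16 Hz.
196 Hz mod fs = 36 Hz.
36 Hz > fs/2 = 20 Hz, folds to fs − 36 Hz = 4 Hz.
24 Hz > fs/2 = 20 Hz, folds to fs − 24 Hz = 16 Hz.
Distinct values: {4 Hz, 8 Hz, 16 Hz} → 3.

3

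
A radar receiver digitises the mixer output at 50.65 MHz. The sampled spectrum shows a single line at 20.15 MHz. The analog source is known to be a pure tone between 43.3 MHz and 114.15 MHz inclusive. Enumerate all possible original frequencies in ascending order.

Frequencies that alias to 20.15 MHz are k·fs ± 20.15 MHz for integer k ≥ 0.
k=0: 20.15 MHz.
k=1: 30.5 MHz, 70.8 MHz.
k=2: 81.15 MHz, 121.45 MHz.
k=3: 131.8 MHz, 172.1 MHz.
Within [43.3 MHz, 114.15 MHz]: 70.8 MHz, 81.15 MHz.

70.8 MHz, 81.15 MHz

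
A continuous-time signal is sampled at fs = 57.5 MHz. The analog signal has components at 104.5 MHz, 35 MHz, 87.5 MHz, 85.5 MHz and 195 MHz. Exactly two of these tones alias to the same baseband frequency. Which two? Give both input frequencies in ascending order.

fs/2 = 28.75 MHz.
104.5 MHz mod fs = 47 MHz.
47 MHz > fs/2 = 28.75 MHz, folds to fs − 47 MHz = 10.5 MHz.
35 MHz > fs/2 = 28.75 MHz, folds to fs − 35 MHz = 22.5 MHz.
87.5 MHz mod fs = 30 MHz.
30 MHz > fs/2 = 28.75 MHz, folds to fs − 30 MHz = 27.5 MHz.
85.5 MHz mod fs = 28 MHz.
28 MHz ≤ fs/2 = 28.75 MHz, appears at 28 MHz.
195 MHz mod fs = 22.5 MHz.
22.5 MHz ≤ fs/2 = 28.75 MHz, appears at 22.5 MHz.
35 MHz and 195 MHz both map to 22.5 MHz.

35 MHz, 195 MHz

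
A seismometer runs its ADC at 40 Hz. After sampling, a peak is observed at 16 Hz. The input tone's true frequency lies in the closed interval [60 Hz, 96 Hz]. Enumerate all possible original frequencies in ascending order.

64 Hz, 96 Hz

Frequencies that alias to 16 Hz are k·fs ± 16 Hz for integer k ≥ 0.
k=0: 16 Hz.
k=1: 24 Hz, 56 Hz.
k=2: 64 Hz, 96 Hz.
k=3: 104 Hz, 136 Hz.
Within [60 Hz, 96 Hz]: 64 Hz, 96 Hz.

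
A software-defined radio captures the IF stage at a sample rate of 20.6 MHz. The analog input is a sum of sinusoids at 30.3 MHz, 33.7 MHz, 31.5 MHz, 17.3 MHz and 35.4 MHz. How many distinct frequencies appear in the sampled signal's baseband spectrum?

fs/2 = 10.3 MHz.
30.3 MHz mod fs = 9.7 MHz.
9.7 MHz ≤ fs/2 = 10.3 MHz, appears at 9.7 MHz.
33.7 MHz mod fs = 13.1 MHz.
13.1 MHz > fs/2 = 10.3 MHz, folds to fs − 13.1 MHz = 7.5 MHz.
31.5 MHz mod fs = 10.9 MHz.
10.9 MHz > fs/2 = 10.3 MHz, folds to fs − 10.9 MHz = 9.7 MHz.
17.3 MHz > fs/2 = 10.3 MHz, folds to fs − 17.3 MHz = 3.3 MHz.
35.4 MHz mod fs = 14.8 MHz.
14.8 MHz > fs/2 = 10.3 MHz, folds to fs − 14.8 MHz = 5.8 MHz.
Distinct values: {3.3 MHz, 5.8 MHz, 7.5 MHz, 9.7 MHz} → 4.

4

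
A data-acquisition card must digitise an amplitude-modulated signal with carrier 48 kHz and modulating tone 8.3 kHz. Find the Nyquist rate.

112.6 kHz

AM sidebands sit at fc ± fm = 39.7 kHz and 56.3 kHz.
Highest-frequency component: 56.3 kHz.
Nyquist rate = 2 × 56.3 kHz = 112.6 kHz.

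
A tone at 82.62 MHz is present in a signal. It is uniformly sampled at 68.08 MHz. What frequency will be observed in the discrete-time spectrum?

82.62 MHz mod fs = 14.54 MHz.
14.54 MHz ≤ fs/2 = 34.04 MHz, appears at 14.54 MHz.

14.54 MHz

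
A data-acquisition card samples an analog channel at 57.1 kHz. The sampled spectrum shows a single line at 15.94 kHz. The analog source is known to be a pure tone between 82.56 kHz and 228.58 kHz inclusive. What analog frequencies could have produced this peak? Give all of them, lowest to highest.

Frequencies that alias to 15.94 kHz are k·fs ± 15.94 kHz for integer k ≥ 0.
k=0: 15.94 kHz.
k=1: 41.16 kHz, 73.04 kHz.
k=2: 98.26 kHz, 130.14 kHz.
k=3: 155.36 kHz, 187.24 kHz.
k=4: 212.46 kHz, 244.34 kHz.
k=5: 269.56 kHz, 301.44 kHz.
Within [82.56 kHz, 228.58 kHz]: 98.26 kHz, 130.14 kHz, 155.36 kHz, 187.24 kHz, 212.46 kHz.

98.26 kHz, 130.14 kHz, 155.36 kHz, 187.24 kHz, 212.46 kHz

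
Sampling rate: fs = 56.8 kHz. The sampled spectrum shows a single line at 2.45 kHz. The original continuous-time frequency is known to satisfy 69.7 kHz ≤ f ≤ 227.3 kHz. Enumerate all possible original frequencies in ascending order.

111.15 kHz, 116.05 kHz, 167.95 kHz, 172.85 kHz, 224.75 kHz

Frequencies that alias to 2.45 kHz are k·fs ± 2.45 kHz for integer k ≥ 0.
k=0: 2.45 kHz.
k=1: 54.35 kHz, 59.25 kHz.
k=2: 111.15 kHz, 116.05 kHz.
k=3: 167.95 kHz, 172.85 kHz.
k=4: 224.75 kHz, 229.65 kHz.
k=5: 281.55 kHz, 286.45 kHz.
Within [69.7 kHz, 227.3 kHz]: 111.15 kHz, 116.05 kHz, 167.95 kHz, 172.85 kHz, 224.75 kHz.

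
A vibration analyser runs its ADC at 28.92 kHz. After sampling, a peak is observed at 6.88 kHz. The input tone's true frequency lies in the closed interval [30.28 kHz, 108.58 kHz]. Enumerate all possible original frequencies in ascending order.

35.8 kHz, 50.96 kHz, 64.72 kHz, 79.88 kHz, 93.64 kHz

Frequencies that alias to 6.88 kHz are k·fs ± 6.88 kHz for integer k ≥ 0.
k=0: 6.88 kHz.
k=1: 22.04 kHz, 35.8 kHz.
k=2: 50.96 kHz, 64.72 kHz.
k=3: 79.88 kHz, 93.64 kHz.
k=4: 108.8 kHz, 122.56 kHz.
Within [30.28 kHz, 108.58 kHz]: 35.8 kHz, 50.96 kHz, 64.72 kHz, 79.88 kHz, 93.64 kHz.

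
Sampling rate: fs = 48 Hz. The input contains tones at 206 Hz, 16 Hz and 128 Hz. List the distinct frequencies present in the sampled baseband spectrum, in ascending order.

fs/2 = 24 Hz.
206 Hz mod fs = 14 Hz.
14 Hz ≤ fs/2 = 24 Hz, appears at 14 Hz.
16 Hz ≤ fs/2 = 24 Hz, passes unchanged.
128 Hz mod fs = 32 Hz.
32 Hz > fs/2 = 24 Hz, folds to fs − 32 Hz = 16 Hz.
Distinct values: {14 Hz, 16 Hz}.

14 Hz, 16 Hz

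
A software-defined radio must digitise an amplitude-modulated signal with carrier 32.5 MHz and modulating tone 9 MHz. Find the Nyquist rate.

AM sidebands sit at fc ± fm = 23.5 MHz and 41.5 MHz.
Highest-frequency component: 41.5 MHz.
Nyquist rate = 2 × 41.5 MHz = 83 MHz.

83 MHz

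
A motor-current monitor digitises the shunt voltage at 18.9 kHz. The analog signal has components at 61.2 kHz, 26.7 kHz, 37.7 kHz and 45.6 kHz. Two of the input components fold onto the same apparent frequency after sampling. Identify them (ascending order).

26.7 kHz, 45.6 kHz

fs/2 = 9.45 kHz.
61.2 kHz mod fs = 4.5 kHz.
4.5 kHz ≤ fs/2 = 9.45 kHz, appears at 4.5 kHz.
26.7 kHz mod fs = 7.8 kHz.
7.8 kHz ≤ fs/2 = 9.45 kHz, appears at 7.8 kHz.
37.7 kHz mod fs = 18.8 kHz.
18.8 kHz > fs/2 = 9.45 kHz, folds to fs − 18.8 kHz = 0.1 kHz.
45.6 kHz mod fs = 7.8 kHz.
7.8 kHz ≤ fs/2 = 9.45 kHz, appears at 7.8 kHz.
26.7 kHz and 45.6 kHz both map to 7.8 kHz.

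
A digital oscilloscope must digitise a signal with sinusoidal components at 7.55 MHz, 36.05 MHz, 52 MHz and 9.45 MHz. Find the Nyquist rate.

104 MHz

Highest-frequency component: 52 MHz.
Nyquist rate = 2 × 52 MHz = 104 MHz.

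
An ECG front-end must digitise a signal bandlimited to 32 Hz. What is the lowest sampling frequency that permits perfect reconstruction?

Nyquist rate = 2 × 32 Hz = 64 Hz.

64 Hz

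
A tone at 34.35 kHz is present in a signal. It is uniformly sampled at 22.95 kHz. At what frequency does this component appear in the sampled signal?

34.35 kHz mod fs = 11.4 kHz.
11.4 kHz ≤ fs/2 = 11.475 kHz, appears at 11.4 kHz.

11.4 kHz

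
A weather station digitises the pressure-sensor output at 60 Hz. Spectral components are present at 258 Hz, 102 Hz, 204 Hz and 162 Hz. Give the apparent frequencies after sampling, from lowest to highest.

18 Hz, 24 Hz

fs/2 = 30 Hz.
258 Hz mod fs = 18 Hz.
18 Hz ≤ fs/2 = 30 Hz, appears at 18 Hz.
102 Hz mod fs = 42 Hz.
42 Hz > fs/2 = 30 Hz, folds to fs − 42 Hz = 18 Hz.
204 Hz mod fs = 24 Hz.
24 Hz ≤ fs/2 = 30 Hz, appears at 24 Hz.
162 Hz mod fs = 42 Hz.
42 Hz > fs/2 = 30 Hz, folds to fs − 42 Hz = 18 Hz.
Distinct values: {18 Hz, 24 Hz}.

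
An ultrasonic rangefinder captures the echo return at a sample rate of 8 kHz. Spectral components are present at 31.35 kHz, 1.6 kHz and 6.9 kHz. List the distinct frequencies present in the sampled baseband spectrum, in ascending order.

0.65 kHz, 1.1 kHz, 1.6 kHz

fs/2 = 4 kHz.
31.35 kHz mod fs = 7.35 kHz.
7.35 kHz > fs/2 = 4 kHz, folds to fs − 7.35 kHz = 0.65 kHz.
1.6 kHz ≤ fs/2 = 4 kHz, passes unchanged.
6.9 kHz > fs/2 = 4 kHz, folds to fs − 6.9 kHz = 1.1 kHz.
Distinct values: {0.65 kHz, 1.1 kHz, 1.6 kHz}.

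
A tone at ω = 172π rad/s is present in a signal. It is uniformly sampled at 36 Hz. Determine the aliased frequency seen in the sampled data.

ω = 172π rad/s → f = ω/(2π) = 86 Hz.
86 Hz mod fs = 14 Hz.
14 Hz ≤ fs/2 = 18 Hz, appears at 14 Hz.

14 Hz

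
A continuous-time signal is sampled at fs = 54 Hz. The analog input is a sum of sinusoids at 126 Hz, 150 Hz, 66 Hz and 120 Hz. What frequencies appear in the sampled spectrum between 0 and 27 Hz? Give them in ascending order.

fs/2 = 27 Hz.
126 Hz mod fs = 18 Hz.
18 Hz ≤ fs/2 = 27 Hz, appears at 18 Hz.
150 Hz mod fs = 42 Hz.
42 Hz > fs/2 = 27 Hz, folds to fs − 42 Hz = 12 Hz.
66 Hz mod fs = 12 Hz.
12 Hz ≤ fs/2 = 27 Hz, appears at 12 Hz.
120 Hz mod fs = 12 Hz.
12 Hz ≤ fs/2 = 27 Hz, appears at 12 Hz.
Distinct values: {12 Hz, 18 Hz}.

12 Hz, 18 Hz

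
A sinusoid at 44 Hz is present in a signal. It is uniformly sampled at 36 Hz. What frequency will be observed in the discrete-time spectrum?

8 Hz

44 Hz mod fs = 8 Hz.
8 Hz ≤ fs/2 = 18 Hz, appears at 8 Hz.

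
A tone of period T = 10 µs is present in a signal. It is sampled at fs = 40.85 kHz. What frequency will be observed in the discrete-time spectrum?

T = 10 µs → f = 1/T = 100 kHz.
100 kHz mod fs = 18.3 kHz.
18.3 kHz ≤ fs/2 = 20.425 kHz, appears at 18.3 kHz.

18.3 kHz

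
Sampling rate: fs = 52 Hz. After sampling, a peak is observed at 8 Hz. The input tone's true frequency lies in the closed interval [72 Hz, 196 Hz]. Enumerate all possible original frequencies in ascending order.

Frequencies that alias to 8 Hz are k·fs ± 8 Hz for integer k ≥ 0.
k=0: 8 Hz.
k=1: 44 Hz, 60 Hz.
k=2: 96 Hz, 112 Hz.
k=3: 148 Hz, 164 Hz.
k=4: 200 Hz, 216 Hz.
Within [72 Hz, 196 Hz]: 96 Hz, 112 Hz, 148 Hz, 164 Hz.

96 Hz, 112 Hz, 148 Hz, 164 Hz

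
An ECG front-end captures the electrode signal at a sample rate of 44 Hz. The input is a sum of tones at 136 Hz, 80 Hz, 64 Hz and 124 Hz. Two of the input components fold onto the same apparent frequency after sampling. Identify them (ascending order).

fs/2 = 22 Hz.
136 Hz mod fs = 4 Hz.
4 Hz ≤ fs/2 = 22 Hz, appears at 4 Hz.
80 Hz mod fs = 36 Hz.
36 Hz > fs/2 = 22 Hz, folds to fs − 36 Hz = 8 Hz.
64 Hz mod fs = 20 Hz.
20 Hz ≤ fs/2 = 22 Hz, appears at 20 Hz.
124 Hz mod fs = 36 Hz.
36 Hz > fs/2 = 22 Hz, folds to fs − 36 Hz = 8 Hz.
80 Hz and 124 Hz both map to 8 Hz.

80 Hz, 124 Hz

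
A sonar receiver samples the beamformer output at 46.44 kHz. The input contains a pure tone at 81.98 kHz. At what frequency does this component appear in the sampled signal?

10.9 kHz

81.98 kHz mod fs = 35.54 kHz.
35.54 kHz > fs/2 = 23.22 kHz, folds to fs − 35.54 kHz = 10.9 kHz.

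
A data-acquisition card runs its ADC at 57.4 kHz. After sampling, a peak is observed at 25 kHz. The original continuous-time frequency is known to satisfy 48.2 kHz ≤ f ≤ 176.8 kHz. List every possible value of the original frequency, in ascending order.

82.4 kHz, 89.8 kHz, 139.8 kHz, 147.2 kHz

Frequencies that alias to 25 kHz are k·fs ± 25 kHz for integer k ≥ 0.
k=0: 25 kHz.
k=1: 32.4 kHz, 82.4 kHz.
k=2: 89.8 kHz, 139.8 kHz.
k=3: 147.2 kHz, 197.2 kHz.
k=4: 204.6 kHz, 254.6 kHz.
Within [48.2 kHz, 176.8 kHz]: 82.4 kHz, 89.8 kHz, 139.8 kHz, 147.2 kHz.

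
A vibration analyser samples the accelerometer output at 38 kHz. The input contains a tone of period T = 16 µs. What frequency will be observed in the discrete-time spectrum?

T = 16 µs → f = 1/T = 62.5 kHz.
62.5 kHz mod fs = 24.5 kHz.
24.5 kHz > fs/2 = 19 kHz, folds to fs − 24.5 kHz = 13.5 kHz.

13.5 kHz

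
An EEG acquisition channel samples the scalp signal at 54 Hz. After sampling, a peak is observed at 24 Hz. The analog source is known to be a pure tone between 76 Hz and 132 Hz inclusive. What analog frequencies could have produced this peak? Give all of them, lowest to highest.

Frequencies that alias to 24 Hz are k·fs ± 24 Hz for integer k ≥ 0.
k=0: 24 Hz.
k=1: 30 Hz, 78 Hz.
k=2: 84 Hz, 132 Hz.
k=3: 138 Hz, 186 Hz.
Within [76 Hz, 132 Hz]: 78 Hz, 84 Hz, 132 Hz.

78 Hz, 84 Hz, 132 Hz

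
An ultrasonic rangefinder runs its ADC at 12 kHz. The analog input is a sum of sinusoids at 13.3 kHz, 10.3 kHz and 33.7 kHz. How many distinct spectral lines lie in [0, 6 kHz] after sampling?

3

fs/2 = 6 kHz.
13.3 kHz mod fs = 1.3 kHz.
1.3 kHz ≤ fs/2 = 6 kHz, appears at 1.3 kHz.
10.3 kHz > fs/2 = 6 kHz, folds to fs − 10.3 kHz = 1.7 kHz.
33.7 kHz mod fs = 9.7 kHz.
9.7 kHz > fs/2 = 6 kHz, folds to fs − 9.7 kHz = 2.3 kHz.
Distinct values: {1.3 kHz, 1.7 kHz, 2.3 kHz} → 3.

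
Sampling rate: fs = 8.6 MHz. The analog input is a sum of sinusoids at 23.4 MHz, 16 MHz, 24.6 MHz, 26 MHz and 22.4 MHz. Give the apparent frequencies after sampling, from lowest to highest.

fs/2 = 4.3 MHz.
23.4 MHz mod fs = 6.2 MHz.
6.2 MHz > fs/2 = 4.3 MHz, folds to fs − 6.2 MHz = 2.4 MHz.
16 MHz mod fs = 7.4 MHz.
7.4 MHz > fs/2 = 4.3 MHz, folds to fs − 7.4 MHz = 1.2 MHz.
24.6 MHz mod fs = 7.4 MHz.
7.4 MHz > fs/2 = 4.3 MHz, folds to fs − 7.4 MHz = 1.2 MHz.
26 MHz mod fs = 0.2 MHz.
0.2 MHz ≤ fs/2 = 4.3 MHz, appears at 0.2 MHz.
22.4 MHz mod fs = 5.2 MHz.
5.2 MHz > fs/2 = 4.3 MHz, folds to fs − 5.2 MHz = 3.4 MHz.
Distinct values: {0.2 MHz, 1.2 MHz, 2.4 MHz, 3.4 MHz}.

0.2 MHz, 1.2 MHz, 2.4 MHz, 3.4 MHz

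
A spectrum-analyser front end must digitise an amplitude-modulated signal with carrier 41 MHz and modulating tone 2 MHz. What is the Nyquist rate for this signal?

AM sidebands sit at fc ± fm = 39 MHz and 43 MHz.
Highest-frequency component: 43 MHz.
Nyquist rate = 2 × 43 MHz = 86 MHz.

86 MHz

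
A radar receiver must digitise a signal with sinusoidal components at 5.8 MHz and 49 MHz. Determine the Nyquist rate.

98 MHz

Highest-frequency component: 49 MHz.
Nyquist rate = 2 × 49 MHz = 98 MHz.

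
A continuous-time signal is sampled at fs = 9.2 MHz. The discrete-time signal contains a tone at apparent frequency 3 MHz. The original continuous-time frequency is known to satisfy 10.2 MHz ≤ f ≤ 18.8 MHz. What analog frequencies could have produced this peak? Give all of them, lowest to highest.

12.2 MHz, 15.4 MHz

Frequencies that alias to 3 MHz are k·fs ± 3 MHz for integer k ≥ 0.
k=0: 3 MHz.
k=1: 6.2 MHz, 12.2 MHz.
k=2: 15.4 MHz, 21.4 MHz.
k=3: 24.6 MHz, 30.6 MHz.
Within [10.2 MHz, 18.8 MHz]: 12.2 MHz, 15.4 MHz.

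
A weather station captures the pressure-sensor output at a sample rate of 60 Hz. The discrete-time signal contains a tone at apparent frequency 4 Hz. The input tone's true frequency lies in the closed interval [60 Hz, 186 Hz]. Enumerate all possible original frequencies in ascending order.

Frequencies that alias to 4 Hz are k·fs ± 4 Hz for integer k ≥ 0.
k=0: 4 Hz.
k=1: 56 Hz, 64 Hz.
k=2: 116 Hz, 124 Hz.
k=3: 176 Hz, 184 Hz.
k=4: 236 Hz, 244 Hz.
Within [60 Hz, 186 Hz]: 64 Hz, 116 Hz, 124 Hz, 176 Hz, 184 Hz.

64 Hz, 116 Hz, 124 Hz, 176 Hz, 184 Hz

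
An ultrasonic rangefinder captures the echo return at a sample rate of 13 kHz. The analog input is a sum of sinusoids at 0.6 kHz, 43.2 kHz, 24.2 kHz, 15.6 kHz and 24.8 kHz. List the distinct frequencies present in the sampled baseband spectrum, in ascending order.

0.6 kHz, 1.2 kHz, 1.8 kHz, 2.6 kHz, 4.2 kHz

fs/2 = 6.5 kHz.
0.6 kHz ≤ fs/2 = 6.5 kHz, passes unchanged.
43.2 kHz mod fs = 4.2 kHz.
4.2 kHz ≤ fs/2 = 6.5 kHz, appears at 4.2 kHz.
24.2 kHz mod fs = 11.2 kHz.
11.2 kHz > fs/2 = 6.5 kHz, folds to fs − 11.2 kHz = 1.8 kHz.
15.6 kHz mod fs = 2.6 kHz.
2.6 kHz ≤ fs/2 = 6.5 kHz, appears at 2.6 kHz.
24.8 kHz mod fs = 11.8 kHz.
11.8 kHz > fs/2 = 6.5 kHz, folds to fs − 11.8 kHz = 1.2 kHz.
Distinct values: {0.6 kHz, 1.2 kHz, 1.8 kHz, 2.6 kHz, 4.2 kHz}.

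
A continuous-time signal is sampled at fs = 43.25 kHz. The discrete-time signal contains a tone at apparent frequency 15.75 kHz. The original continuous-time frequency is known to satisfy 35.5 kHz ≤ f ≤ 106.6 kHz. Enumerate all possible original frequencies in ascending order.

Frequencies that alias to 15.75 kHz are k·fs ± 15.75 kHz for integer k ≥ 0.
k=0: 15.75 kHz.
k=1: 27.5 kHz, 59 kHz.
k=2: 70.75 kHz, 102.25 kHz.
k=3: 114 kHz, 145.5 kHz.
Within [35.5 kHz, 106.6 kHz]: 59 kHz, 70.75 kHz, 102.25 kHz.

59 kHz, 70.75 kHz, 102.25 kHz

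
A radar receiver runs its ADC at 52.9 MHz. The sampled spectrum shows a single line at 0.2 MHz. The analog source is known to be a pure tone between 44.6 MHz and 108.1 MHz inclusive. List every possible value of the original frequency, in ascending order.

Frequencies that alias to 0.2 MHz are k·fs ± 0.2 MHz for integer k ≥ 0.
k=0: 0.2 MHz.
k=1: 52.7 MHz, 53.1 MHz.
k=2: 105.6 MHz, 106 MHz.
k=3: 158.5 MHz, 158.9 MHz.
Within [44.6 MHz, 108.1 MHz]: 52.7 MHz, 53.1 MHz, 105.6 MHz, 106 MHz.

52.7 MHz, 53.1 MHz, 105.6 MHz, 106 MHz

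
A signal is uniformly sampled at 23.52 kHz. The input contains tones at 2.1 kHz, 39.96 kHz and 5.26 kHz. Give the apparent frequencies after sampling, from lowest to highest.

fs/2 = 11.76 kHz.
2.1 kHz ≤ fs/2 = 11.76 kHz, passes unchanged.
39.96 kHz mod fs = 16.44 kHz.
16.44 kHz > fs/2 = 11.76 kHz, folds to fs − 16.44 kHz = 7.08 kHz.
5.26 kHz ≤ fs/2 = 11.76 kHz, passes unchanged.
Distinct values: {2.1 kHz, 5.26 kHz, 7.08 kHz}.

2.1 kHz, 5.26 kHz, 7.08 kHz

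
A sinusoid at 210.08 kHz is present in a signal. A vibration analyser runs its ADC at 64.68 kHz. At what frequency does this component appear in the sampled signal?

210.08 kHz mod fs = 16.04 kHz.
16.04 kHz ≤ fs/2 = 32.34 kHz, appears at 16.04 kHz.

16.04 kHz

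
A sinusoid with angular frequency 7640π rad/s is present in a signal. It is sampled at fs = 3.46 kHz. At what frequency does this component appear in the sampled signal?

ω = 7640π rad/s → f = ω/(2π) = 3820 Hz = 3.82 kHz.
3.82 kHz mod fs = 0.36 kHz.
0.36 kHz ≤ fs/2 = 1.73 kHz, appears at 0.36 kHz.

0.36 kHz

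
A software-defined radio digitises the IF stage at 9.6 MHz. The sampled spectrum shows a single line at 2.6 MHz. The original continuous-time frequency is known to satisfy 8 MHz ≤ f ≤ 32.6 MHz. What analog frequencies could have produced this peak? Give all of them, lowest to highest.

12.2 MHz, 16.6 MHz, 21.8 MHz, 26.2 MHz, 31.4 MHz

Frequencies that alias to 2.6 MHz are k·fs ± 2.6 MHz for integer k ≥ 0.
k=0: 2.6 MHz.
k=1: 7 MHz, 12.2 MHz.
k=2: 16.6 MHz, 21.8 MHz.
k=3: 26.2 MHz, 31.4 MHz.
k=4: 35.8 MHz, 41 MHz.
Within [8 MHz, 32.6 MHz]: 12.2 MHz, 16.6 MHz, 21.8 MHz, 26.2 MHz, 31.4 MHz.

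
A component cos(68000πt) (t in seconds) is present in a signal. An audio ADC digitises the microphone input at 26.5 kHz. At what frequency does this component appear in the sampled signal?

ω = 68000π rad/s → f = ω/(2π) = 34000 Hz = 34 kHz.
34 kHz mod fs = 7.5 kHz.
7.5 kHz ≤ fs/2 = 13.25 kHz, appears at 7.5 kHz.

7.5 kHz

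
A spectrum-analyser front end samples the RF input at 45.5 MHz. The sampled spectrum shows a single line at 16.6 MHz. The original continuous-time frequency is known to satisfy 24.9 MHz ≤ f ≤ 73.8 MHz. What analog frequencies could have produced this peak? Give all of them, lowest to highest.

28.9 MHz, 62.1 MHz

Frequencies that alias to 16.6 MHz are k·fs ± 16.6 MHz for integer k ≥ 0.
k=0: 16.6 MHz.
k=1: 28.9 MHz, 62.1 MHz.
k=2: 74.4 MHz, 107.6 MHz.
Within [24.9 MHz, 73.8 MHz]: 28.9 MHz, 62.1 MHz.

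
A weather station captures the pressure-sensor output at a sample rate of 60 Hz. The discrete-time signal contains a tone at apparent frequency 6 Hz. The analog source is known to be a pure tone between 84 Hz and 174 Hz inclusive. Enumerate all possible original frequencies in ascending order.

114 Hz, 126 Hz, 174 Hz

Frequencies that alias to 6 Hz are k·fs ± 6 Hz for integer k ≥ 0.
k=0: 6 Hz.
k=1: 54 Hz, 66 Hz.
k=2: 114 Hz, 126 Hz.
k=3: 174 Hz, 186 Hz.
k=4: 234 Hz, 246 Hz.
Within [84 Hz, 174 Hz]: 114 Hz, 126 Hz, 174 Hz.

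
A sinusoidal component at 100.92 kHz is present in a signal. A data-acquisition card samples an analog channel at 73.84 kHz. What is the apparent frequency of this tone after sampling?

100.92 kHz mod fs = 27.08 kHz.
27.08 kHz ≤ fs/2 = 36.92 kHz, appears at 27.08 kHz.

27.08 kHz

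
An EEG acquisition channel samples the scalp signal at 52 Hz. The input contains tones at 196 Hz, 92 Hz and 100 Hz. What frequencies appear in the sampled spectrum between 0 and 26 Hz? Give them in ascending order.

fs/2 = 26 Hz.
196 Hz mod fs = 40 Hz.
40 Hz > fs/2 = 26 Hz, folds to fs − 40 Hz = 12 Hz.
92 Hz mod fs = 40 Hz.
40 Hz > fs/2 = 26 Hz, folds to fs − 40 Hz = 12 Hz.
100 Hz mod fs = 48 Hz.
48 Hz > fs/2 = 26 Hz, folds to fs − 48 Hz = 4 Hz.
Distinct values: {4 Hz, 12 Hz}.

4 Hz, 12 Hz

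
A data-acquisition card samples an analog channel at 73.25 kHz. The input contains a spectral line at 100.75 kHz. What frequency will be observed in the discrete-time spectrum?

100.75 kHz mod fs = 27.5 kHz.
27.5 kHz ≤ fs/2 = 36.625 kHz, appears at 27.5 kHz.

27.5 kHz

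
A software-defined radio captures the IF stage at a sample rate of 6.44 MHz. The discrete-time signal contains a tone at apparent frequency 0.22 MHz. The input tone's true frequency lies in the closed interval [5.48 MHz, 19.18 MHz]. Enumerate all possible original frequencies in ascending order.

Frequencies that alias to 0.22 MHz are k·fs ± 0.22 MHz for integer k ≥ 0.
k=0: 0.22 MHz.
k=1: 6.22 MHz, 6.66 MHz.
k=2: 12.66 MHz, 13.1 MHz.
k=3: 19.1 MHz, 19.54 MHz.
k=4: 25.54 MHz, 25.98 MHz.
Within [5.48 MHz, 19.18 MHz]: 6.22 MHz, 6.66 MHz, 12.66 MHz, 13.1 MHz, 19.1 MHz.

6.22 MHz, 6.66 MHz, 12.66 MHz, 13.1 MHz, 19.1 MHz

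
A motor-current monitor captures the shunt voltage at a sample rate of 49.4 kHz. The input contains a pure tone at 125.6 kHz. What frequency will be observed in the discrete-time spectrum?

22.6 kHz

125.6 kHz mod fs = 26.8 kHz.
26.8 kHz > fs/2 = 24.7 kHz, folds to fs − 26.8 kHz = 22.6 kHz.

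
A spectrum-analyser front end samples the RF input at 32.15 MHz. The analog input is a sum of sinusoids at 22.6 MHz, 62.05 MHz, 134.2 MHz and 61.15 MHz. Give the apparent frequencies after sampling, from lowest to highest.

fs/2 = 16.075 MHz.
22.6 MHz > fs/2 = 16.075 MHz, folds to fs − 22.6 MHz = 9.55 MHz.
62.05 MHz mod fs = 29.9 MHz.
29.9 MHz > fs/2 = 16.075 MHz, folds to fs − 29.9 MHz = 2.25 MHz.
134.2 MHz mod fs = 5.6 MHz.
5.6 MHz ≤ fs/2 = 16.075 MHz, appears at 5.6 MHz.
61.15 MHz mod fs = 29 MHz.
29 MHz > fs/2 = 16.075 MHz, folds to fs − 29 MHz = 3.15 MHz.
Distinct values: {2.25 MHz, 3.15 MHz, 5.6 MHz, 9.55 MHz}.

2.25 MHz, 3.15 MHz, 5.6 MHz, 9.55 MHz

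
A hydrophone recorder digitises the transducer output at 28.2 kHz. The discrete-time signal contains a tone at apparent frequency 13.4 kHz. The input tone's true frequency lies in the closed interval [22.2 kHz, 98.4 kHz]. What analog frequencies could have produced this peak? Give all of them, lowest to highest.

41.6 kHz, 43 kHz, 69.8 kHz, 71.2 kHz, 98 kHz

Frequencies that alias to 13.4 kHz are k·fs ± 13.4 kHz for integer k ≥ 0.
k=0: 13.4 kHz.
k=1: 14.8 kHz, 41.6 kHz.
k=2: 43 kHz, 69.8 kHz.
k=3: 71.2 kHz, 98 kHz.
k=4: 99.4 kHz, 126.2 kHz.
Within [22.2 kHz, 98.4 kHz]: 41.6 kHz, 43 kHz, 69.8 kHz, 71.2 kHz, 98 kHz.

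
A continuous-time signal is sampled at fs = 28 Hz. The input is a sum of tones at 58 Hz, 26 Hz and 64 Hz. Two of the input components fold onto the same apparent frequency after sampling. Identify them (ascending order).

26 Hz, 58 Hz

fs/2 = 14 Hz.
58 Hz mod fs = 2 Hz.
2 Hz ≤ fs/2 = 14 Hz, appears at 2 Hz.
26 Hz > fs/2 = 14 Hz, folds to fs − 26 Hz = 2 Hz.
64 Hz mod fs = 8 Hz.
8 Hz ≤ fs/2 = 14 Hz, appears at 8 Hz.
26 Hz and 58 Hz both map to 2 Hz.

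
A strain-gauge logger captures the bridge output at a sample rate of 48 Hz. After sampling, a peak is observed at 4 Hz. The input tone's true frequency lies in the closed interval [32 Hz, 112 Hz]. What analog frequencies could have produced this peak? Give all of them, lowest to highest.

44 Hz, 52 Hz, 92 Hz, 100 Hz

Frequencies that alias to 4 Hz are k·fs ± 4 Hz for integer k ≥ 0.
k=0: 4 Hz.
k=1: 44 Hz, 52 Hz.
k=2: 92 Hz, 100 Hz.
k=3: 140 Hz, 148 Hz.
Within [32 Hz, 112 Hz]: 44 Hz, 52 Hz, 92 Hz, 100 Hz.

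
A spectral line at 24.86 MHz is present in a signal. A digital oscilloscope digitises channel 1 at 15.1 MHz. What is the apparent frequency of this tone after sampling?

24.86 MHz mod fs = 9.76 MHz.
9.76 MHz > fs/2 = 7.55 MHz, folds to fs − 9.76 MHz = 5.34 MHz.

5.34 MHz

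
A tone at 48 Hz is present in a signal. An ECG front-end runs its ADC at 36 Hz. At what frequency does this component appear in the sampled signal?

12 Hz

48 Hz mod fs = 12 Hz.
12 Hz ≤ fs/2 = 18 Hz, appears at 12 Hz.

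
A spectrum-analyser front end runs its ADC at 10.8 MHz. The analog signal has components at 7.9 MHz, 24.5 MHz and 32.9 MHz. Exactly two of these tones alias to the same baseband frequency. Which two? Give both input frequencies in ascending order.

fs/2 = 5.4 MHz.
7.9 MHz > fs/2 = 5.4 MHz, folds to fs − 7.9 MHz = 2.9 MHz.
24.5 MHz mod fs = 2.9 MHz.
2.9 MHz ≤ fs/2 = 5.4 MHz, appears at 2.9 MHz.
32.9 MHz mod fs = 0.5 MHz.
0.5 MHz ≤ fs/2 = 5.4 MHz, appears at 0.5 MHz.
7.9 MHz and 24.5 MHz both map to 2.9 MHz.

7.9 MHz, 24.5 MHz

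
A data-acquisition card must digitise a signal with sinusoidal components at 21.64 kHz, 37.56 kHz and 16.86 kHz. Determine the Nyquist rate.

75.12 kHz

Highest-frequency component: 37.56 kHz.
Nyquist rate = 2 × 37.56 kHz = 75.12 kHz.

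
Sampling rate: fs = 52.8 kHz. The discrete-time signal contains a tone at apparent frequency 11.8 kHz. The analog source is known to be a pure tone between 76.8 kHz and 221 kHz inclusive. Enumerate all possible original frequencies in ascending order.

Frequencies that alias to 11.8 kHz are k·fs ± 11.8 kHz for integer k ≥ 0.
k=0: 11.8 kHz.
k=1: 41 kHz, 64.6 kHz.
k=2: 93.8 kHz, 117.4 kHz.
k=3: 146.6 kHz, 170.2 kHz.
k=4: 199.4 kHz, 223 kHz.
k=5: 252.2 kHz, 275.8 kHz.
Within [76.8 kHz, 221 kHz]: 93.8 kHz, 117.4 kHz, 146.6 kHz, 170.2 kHz, 199.4 kHz.

93.8 kHz, 117.4 kHz, 146.6 kHz, 170.2 kHz, 199.4 kHz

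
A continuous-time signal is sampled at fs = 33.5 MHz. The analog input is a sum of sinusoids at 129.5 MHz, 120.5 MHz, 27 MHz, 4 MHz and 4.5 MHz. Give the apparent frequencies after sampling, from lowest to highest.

4 MHz, 4.5 MHz, 6.5 MHz, 13.5 MHz

fs/2 = 16.75 MHz.
129.5 MHz mod fs = 29 MHz.
29 MHz > fs/2 = 16.75 MHz, folds to fs − 29 MHz = 4.5 MHz.
120.5 MHz mod fs = 20 MHz.
20 MHz > fs/2 = 16.75 MHz, folds to fs − 20 MHz = 13.5 MHz.
27 MHz > fs/2 = 16.75 MHz, folds to fs − 27 MHz = 6.5 MHz.
4 MHz ≤ fs/2 = 16.75 MHz, passes unchanged.
4.5 MHz ≤ fs/2 = 16.75 MHz, passes unchanged.
Distinct values: {4 MHz, 4.5 MHz, 6.5 MHz, 13.5 MHz}.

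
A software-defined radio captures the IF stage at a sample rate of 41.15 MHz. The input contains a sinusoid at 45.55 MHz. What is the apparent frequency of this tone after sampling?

4.4 MHz

45.55 MHz mod fs = 4.4 MHz.
4.4 MHz ≤ fs/2 = 20.575 MHz, appears at 4.4 MHz.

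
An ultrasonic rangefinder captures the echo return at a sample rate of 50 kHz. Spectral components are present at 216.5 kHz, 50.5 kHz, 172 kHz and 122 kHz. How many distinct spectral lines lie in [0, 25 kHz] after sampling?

fs/2 = 25 kHz.
216.5 kHz mod fs = 16.5 kHz.
16.5 kHz ≤ fs/2 = 25 kHz, appears at 16.5 kHz.
50.5 kHz mod fs = 0.5 kHz.
0.5 kHz ≤ fs/2 = 25 kHz, appears at 0.5 kHz.
172 kHz mod fs = 22 kHz.
22 kHz ≤ fs/2 = 25 kHz, appears at 22 kHz.
122 kHz mod fs = 22 kHz.
22 kHz ≤ fs/2 = 25 kHz, appears at 22 kHz.
Distinct values: {0.5 kHz, 16.5 kHz, 22 kHz} → 3.

3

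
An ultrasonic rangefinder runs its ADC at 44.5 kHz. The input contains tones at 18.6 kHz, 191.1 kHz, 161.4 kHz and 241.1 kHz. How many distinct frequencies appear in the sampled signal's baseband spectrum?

fs/2 = 22.25 kHz.
18.6 kHz ≤ fs/2 = 22.25 kHz, passes unchanged.
191.1 kHz mod fs = 13.1 kHz.
13.1 kHz ≤ fs/2 = 22.25 kHz, appears at 13.1 kHz.
161.4 kHz mod fs = 27.9 kHz.
27.9 kHz > fs/2 = 22.25 kHz, folds to fs − 27.9 kHz = 16.6 kHz.
241.1 kHz mod fs = 18.6 kHz.
18.6 kHz ≤ fs/2 = 22.25 kHz, appears at 18.6 kHz.
Distinct values: {13.1 kHz, 16.6 kHz, 18.6 kHz} → 3.

3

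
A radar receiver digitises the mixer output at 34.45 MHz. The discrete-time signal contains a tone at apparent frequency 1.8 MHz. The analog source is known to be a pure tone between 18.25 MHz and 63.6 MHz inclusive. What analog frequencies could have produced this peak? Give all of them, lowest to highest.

Frequencies that alias to 1.8 MHz are k·fs ± 1.8 MHz for integer k ≥ 0.
k=0: 1.8 MHz.
k=1: 32.65 MHz, 36.25 MHz.
k=2: 67.1 MHz, 70.7 MHz.
Within [18.25 MHz, 63.6 MHz]: 32.65 MHz, 36.25 MHz.

32.65 MHz, 36.25 MHz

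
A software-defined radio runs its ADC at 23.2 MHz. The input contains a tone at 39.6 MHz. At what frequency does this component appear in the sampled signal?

6.8 MHz

39.6 MHz mod fs = 16.4 MHz.
16.4 MHz > fs/2 = 11.6 MHz, folds to fs − 16.4 MHz = 6.8 MHz.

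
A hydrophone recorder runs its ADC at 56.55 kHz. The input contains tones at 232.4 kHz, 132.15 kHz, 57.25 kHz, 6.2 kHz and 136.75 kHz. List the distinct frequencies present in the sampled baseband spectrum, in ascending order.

0.7 kHz, 6.2 kHz, 19.05 kHz, 23.65 kHz

fs/2 = 28.275 kHz.
232.4 kHz mod fs = 6.2 kHz.
6.2 kHz ≤ fs/2 = 28.275 kHz, appears at 6.2 kHz.
132.15 kHz mod fs = 19.05 kHz.
19.05 kHz ≤ fs/2 = 28.275 kHz, appears at 19.05 kHz.
57.25 kHz mod fs = 0.7 kHz.
0.7 kHz ≤ fs/2 = 28.275 kHz, appears at 0.7 kHz.
6.2 kHz ≤ fs/2 = 28.275 kHz, passes unchanged.
136.75 kHz mod fs = 23.65 kHz.
23.65 kHz ≤ fs/2 = 28.275 kHz, appears at 23.65 kHz.
Distinct values: {0.7 kHz, 6.2 kHz, 19.05 kHz, 23.65 kHz}.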